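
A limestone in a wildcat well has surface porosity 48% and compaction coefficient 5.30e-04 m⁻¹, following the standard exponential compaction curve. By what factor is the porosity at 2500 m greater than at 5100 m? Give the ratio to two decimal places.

Working in km (1 km = 1000 m; β in km⁻¹ = β in m⁻¹ × 1000):
φ(z₁)/φ(z₂) = e^(−β·z₁)/e^(−β·z₂) = e^{β(z₂−z₁)}
= exp(0.53 × 2.6) = exp(1.378) = 3.9670

3.97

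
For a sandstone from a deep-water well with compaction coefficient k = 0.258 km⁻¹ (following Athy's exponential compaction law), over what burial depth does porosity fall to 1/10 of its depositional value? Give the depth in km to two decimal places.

8.92 km

n/n₀ = 1/10 ⇒ exp(−k·z) = 1/10 ⇒ z = ln(10) / k
z = 2.3026 / 0.258 = 8.925 km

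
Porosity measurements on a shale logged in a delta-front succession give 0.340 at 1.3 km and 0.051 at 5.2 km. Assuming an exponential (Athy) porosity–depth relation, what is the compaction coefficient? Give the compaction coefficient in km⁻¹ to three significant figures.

Athy: phi(Z) = phi₀ e^(−cZ) ⇒ phi₁/phi₂ = e^{c(Z₂−Z₁)} ⇒ c = ln(phi₁/phi₂)/(Z₂−Z₁)
c = ln(0.34/0.051) / (5.2 − 1.3) = ln(6.667) / 3.9 = 1.8971 / 3.9 = 0.4864 km⁻¹

0.486 km⁻¹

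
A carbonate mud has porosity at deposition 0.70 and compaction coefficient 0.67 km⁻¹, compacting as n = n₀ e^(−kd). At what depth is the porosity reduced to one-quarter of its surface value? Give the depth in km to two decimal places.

2.07 km

n/n₀ = 1/4 ⇒ exp(−k·d) = 1/4 ⇒ d = ln(4) / k
d = 1.3863 / 0.67 = 2.069 km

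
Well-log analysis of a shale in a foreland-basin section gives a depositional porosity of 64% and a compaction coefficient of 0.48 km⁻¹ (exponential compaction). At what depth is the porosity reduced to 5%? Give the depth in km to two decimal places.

5.31 km

Invert Athy's law: Z = ln(φ₀/φ) / k
Z = ln(0.64/0.05) / 0.48 = ln(12.8) / 0.48 = 2.5494 / 0.48 = 5.311 km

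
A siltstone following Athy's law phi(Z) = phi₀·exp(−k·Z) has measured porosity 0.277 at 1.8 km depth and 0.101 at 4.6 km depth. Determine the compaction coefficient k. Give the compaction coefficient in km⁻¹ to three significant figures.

0.360 km⁻¹

Athy: phi(Z) = phi₀ e^(−kZ) ⇒ phi₁/phi₂ = e^{k(Z₂−Z₁)} ⇒ k = ln(phi₁/phi₂)/(Z₂−Z₁)
k = ln(0.277/0.101) / (4.6 − 1.8) = ln(2.743) / 2.8 = 1.0089 / 2.8 = 0.3603 km⁻¹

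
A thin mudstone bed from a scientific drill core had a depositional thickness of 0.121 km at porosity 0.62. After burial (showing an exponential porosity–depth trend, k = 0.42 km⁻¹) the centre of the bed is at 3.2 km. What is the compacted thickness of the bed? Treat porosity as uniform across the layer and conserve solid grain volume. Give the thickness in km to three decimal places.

Porosity at 3.2 km: phi = 0.62·exp(−0.42×3.2) = 0.1617
Solid-volume conservation: h(1−phi) = h₀(1−phi₀) ⇒ h = h₀·(1−phi₀)/(1−phi)
h = 0.121 × (1 − 0.62)/(1 − 0.1617) = 0.121 × 0.4533 = 0.0548 km

0.055 km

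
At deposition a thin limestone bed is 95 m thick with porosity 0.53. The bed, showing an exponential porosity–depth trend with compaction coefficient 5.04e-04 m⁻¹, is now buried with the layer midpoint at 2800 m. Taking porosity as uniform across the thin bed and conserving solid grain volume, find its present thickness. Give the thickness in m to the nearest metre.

Working in km (1 km = 1000 m; c in km⁻¹ = c in m⁻¹ × 1000):
Porosity at 2.8 km: phi = 0.53·exp(−0.504×2.8) = 0.1292
Solid-volume conservation: h(1−phi) = h₀(1−phi₀) ⇒ h = h₀·(1−phi₀)/(1−phi)
h = 0.095 × (1 − 0.53)/(1 − 0.1292) = 0.095 × 0.5398 = 0.0513 km

51 m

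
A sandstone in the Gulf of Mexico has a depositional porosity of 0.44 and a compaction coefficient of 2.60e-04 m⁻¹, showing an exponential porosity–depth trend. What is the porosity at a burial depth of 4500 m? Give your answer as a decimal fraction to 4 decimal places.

Working in km (1 km = 1000 m; c in km⁻¹ = c in m⁻¹ × 1000):
φ = φ₀·exp(−c·z) = 0.44 × exp(−0.26 × 4.5) = 0.44 × exp(−1.17)
  = 0.44 × 0.3104 = 0.1366

0.1366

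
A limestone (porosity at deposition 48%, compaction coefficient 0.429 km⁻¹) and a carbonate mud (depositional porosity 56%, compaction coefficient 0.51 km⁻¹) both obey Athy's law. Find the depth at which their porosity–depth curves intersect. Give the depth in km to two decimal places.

Set phi₀ₐ e^(−kₐz) = phi₀ᵦ e^(−kᵦz) ⇒ ln(phi₀ₐ/phi₀ᵦ) = (kₐ − kᵦ)·z
z = ln(0.48/0.56) / (0.429 − 0.51) = -0.1542 / -0.081 = 1.903 km

1.90 km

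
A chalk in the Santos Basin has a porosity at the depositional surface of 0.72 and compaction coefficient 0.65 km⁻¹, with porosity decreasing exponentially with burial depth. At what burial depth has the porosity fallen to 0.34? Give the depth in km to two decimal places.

1.15 km

Invert Athy's law: Z = ln(n₀/n) / k
Z = ln(0.72/0.34) / 0.65 = ln(2.118) / 0.65 = 0.7503 / 0.65 = 1.154 km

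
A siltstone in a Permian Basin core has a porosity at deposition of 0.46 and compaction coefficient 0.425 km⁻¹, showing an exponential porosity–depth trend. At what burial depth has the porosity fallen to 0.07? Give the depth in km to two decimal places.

4.43 km

Invert Athy's law: d = ln(n₀/n) / c
d = ln(0.46/0.07) / 0.425 = ln(6.571) / 0.425 = 1.8827 / 0.425 = 4.430 km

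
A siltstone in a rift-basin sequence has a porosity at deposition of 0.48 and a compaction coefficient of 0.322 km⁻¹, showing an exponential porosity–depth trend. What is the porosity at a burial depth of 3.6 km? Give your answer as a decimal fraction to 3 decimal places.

phi = phi₀·exp(−β·z) = 0.48 × exp(−0.322 × 3.6) = 0.48 × exp(−1.159)
  = 0.48 × 0.3137 = 0.1506

0.151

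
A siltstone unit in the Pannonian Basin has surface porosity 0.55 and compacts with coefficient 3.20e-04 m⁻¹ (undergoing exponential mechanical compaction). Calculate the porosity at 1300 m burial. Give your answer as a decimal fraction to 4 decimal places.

0.3628

Working in km (1 km = 1000 m; k in km⁻¹ = k in m⁻¹ × 1000):
phi = phi₀·exp(−k·Z) = 0.55 × exp(−0.32 × 1.3) = 0.55 × exp(−0.416)
  = 0.55 × 0.6597 = 0.3628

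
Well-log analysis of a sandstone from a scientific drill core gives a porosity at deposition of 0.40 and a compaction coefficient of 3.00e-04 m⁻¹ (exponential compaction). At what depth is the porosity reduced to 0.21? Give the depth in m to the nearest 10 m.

2150 m

Working in km (1 km = 1000 m; β in km⁻¹ = β in m⁻¹ × 1000):
Invert Athy's law: Z = ln(φ₀/φ) / β
Z = ln(0.4/0.21) / 0.3 = ln(1.905) / 0.3 = 0.6444 / 0.3 = 2.148 km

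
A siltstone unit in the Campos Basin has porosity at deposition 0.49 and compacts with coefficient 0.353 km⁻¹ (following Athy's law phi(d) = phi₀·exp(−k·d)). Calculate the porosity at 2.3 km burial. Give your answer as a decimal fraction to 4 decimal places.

0.2176

phi = phi₀·exp(−k·d) = 0.49 × exp(−0.353 × 2.3) = 0.49 × exp(−0.8119)
  = 0.49 × 0.4440 = 0.2176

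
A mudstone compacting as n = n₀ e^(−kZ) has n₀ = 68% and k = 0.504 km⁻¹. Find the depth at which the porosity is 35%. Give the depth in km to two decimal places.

Invert Athy's law: Z = ln(n₀/n) / k
Z = ln(0.68/0.35) / 0.504 = ln(1.943) / 0.504 = 0.6642 / 0.504 = 1.318 km

1.32 km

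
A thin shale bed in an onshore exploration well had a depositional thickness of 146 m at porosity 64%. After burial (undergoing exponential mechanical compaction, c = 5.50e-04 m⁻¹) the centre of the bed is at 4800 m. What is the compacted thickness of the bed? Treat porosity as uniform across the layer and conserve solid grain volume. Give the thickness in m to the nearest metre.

55 m

Working in km (1 km = 1000 m; c in km⁻¹ = c in m⁻¹ × 1000):
Porosity at 4.8 km: φ = 0.64·exp(−0.55×4.8) = 0.0457
Solid-volume conservation: h(1−φ) = h₀(1−φ₀) ⇒ h = h₀·(1−φ₀)/(1−φ)
h = 0.146 × (1 − 0.64)/(1 − 0.0457) = 0.146 × 0.3772 = 0.0551 km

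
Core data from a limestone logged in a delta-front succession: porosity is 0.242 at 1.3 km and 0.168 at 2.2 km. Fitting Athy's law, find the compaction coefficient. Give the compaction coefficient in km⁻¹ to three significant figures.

0.406 km⁻¹

Athy: n(d) = n₀ e^(−kd) ⇒ n₁/n₂ = e^{k(d₂−d₁)} ⇒ k = ln(n₁/n₂)/(d₂−d₁)
k = ln(0.242/0.168) / (2.2 − 1.3) = ln(1.44) / 0.9 = 0.3650 / 0.9 = 0.4055 km⁻¹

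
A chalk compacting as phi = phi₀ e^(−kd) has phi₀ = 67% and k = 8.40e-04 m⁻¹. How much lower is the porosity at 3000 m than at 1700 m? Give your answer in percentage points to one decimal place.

10.7 percentage points

Working in km (1 km = 1000 m; k in km⁻¹ = k in m⁻¹ × 1000):
phi(1.7) = 0.67·e^(−0.84×1.7) = 0.1607
phi(3) = 0.67·e^(−0.84×3) = 0.0539
Δphi = 0.1607 − 0.0539 = 0.1068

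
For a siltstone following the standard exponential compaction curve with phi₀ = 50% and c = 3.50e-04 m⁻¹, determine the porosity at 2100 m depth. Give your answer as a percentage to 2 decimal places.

23.98%

Working in km (1 km = 1000 m; c in km⁻¹ = c in m⁻¹ × 1000):
phi = phi₀·exp(−c·d) = 0.5 × exp(−0.35 × 2.1) = 0.5 × exp(−0.735)
  = 0.5 × 0.4795 = 0.2398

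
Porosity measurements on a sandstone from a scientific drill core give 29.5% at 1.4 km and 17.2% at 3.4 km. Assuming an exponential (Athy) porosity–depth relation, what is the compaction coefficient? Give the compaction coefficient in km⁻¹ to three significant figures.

0.270 km⁻¹

Athy: φ(Z) = φ₀ e^(−cZ) ⇒ φ₁/φ₂ = e^{c(Z₂−Z₁)} ⇒ c = ln(φ₁/φ₂)/(Z₂−Z₁)
c = ln(0.295/0.172) / (3.4 − 1.4) = ln(1.715) / 2 = 0.5395 / 2 = 0.2697 km⁻¹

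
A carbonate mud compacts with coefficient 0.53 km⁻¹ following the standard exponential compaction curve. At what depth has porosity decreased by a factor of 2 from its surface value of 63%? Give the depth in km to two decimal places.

phi/phi₀ = 1/2 ⇒ exp(−β·Z) = 1/2 ⇒ Z = ln(2) / β
Z = 0.6931 / 0.53 = 1.308 km

1.31 km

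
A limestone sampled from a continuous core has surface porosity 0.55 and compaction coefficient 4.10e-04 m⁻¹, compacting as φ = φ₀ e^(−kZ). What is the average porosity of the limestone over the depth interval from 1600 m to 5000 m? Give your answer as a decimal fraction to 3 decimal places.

Working in km (1 km = 1000 m; k in km⁻¹ = k in m⁻¹ × 1000):
⟨φ⟩ = (1/(Z₂−Z₁)) ∫ φ₀ e^(−kZ) dZ = φ₀·(e^(−k·Z₁) − e^(−k·Z₂)) / (k·(Z₂−Z₁))
e^(−0.41×1.6) = 0.5189; e^(−0.41×5) = 0.1287
⟨φ⟩ = 0.55 × (0.5189 − 0.1287) / (0.41 × 3.4) = 0.55 × 0.2799 = 0.1539

0.154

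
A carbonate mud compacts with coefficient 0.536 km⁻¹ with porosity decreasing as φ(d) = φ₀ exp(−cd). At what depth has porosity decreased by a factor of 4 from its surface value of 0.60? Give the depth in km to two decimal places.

φ/φ₀ = 1/4 ⇒ exp(−c·d) = 1/4 ⇒ d = ln(4) / c
d = 1.3863 / 0.536 = 2.586 km

2.59 km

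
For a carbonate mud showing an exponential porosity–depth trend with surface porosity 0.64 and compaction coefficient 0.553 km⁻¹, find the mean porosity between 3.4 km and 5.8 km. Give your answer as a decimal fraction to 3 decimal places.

0.054

⟨n⟩ = (1/(Z₂−Z₁)) ∫ n₀ e^(−cZ) dZ = n₀·(e^(−c·Z₁) − e^(−c·Z₂)) / (c·(Z₂−Z₁))
e^(−0.553×3.4) = 0.1526; e^(−0.553×5.8) = 0.0405
⟨n⟩ = 0.64 × (0.1526 − 0.0405) / (0.553 × 2.4) = 0.64 × 0.0845 = 0.0541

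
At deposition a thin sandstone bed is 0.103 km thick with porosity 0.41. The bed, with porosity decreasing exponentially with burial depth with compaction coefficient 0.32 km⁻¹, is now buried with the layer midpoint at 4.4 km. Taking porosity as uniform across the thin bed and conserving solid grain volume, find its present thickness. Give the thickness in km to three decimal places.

Porosity at 4.4 km: φ = 0.41·exp(−0.32×4.4) = 0.1003
Solid-volume conservation: h(1−φ) = h₀(1−φ₀) ⇒ h = h₀·(1−φ₀)/(1−φ)
h = 0.103 × (1 − 0.41)/(1 − 0.1003) = 0.103 × 0.6558 = 0.0675 km

0.068 km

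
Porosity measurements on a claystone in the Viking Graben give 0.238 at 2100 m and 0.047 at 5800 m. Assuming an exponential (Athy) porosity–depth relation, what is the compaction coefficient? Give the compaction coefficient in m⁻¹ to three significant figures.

Working in km (1 km = 1000 m; β in km⁻¹ = β in m⁻¹ × 1000):
Athy: n(Z) = n₀ e^(−βZ) ⇒ n₁/n₂ = e^{β(Z₂−Z₁)} ⇒ β = ln(n₁/n₂)/(Z₂−Z₁)
β = ln(0.238/0.047) / (5.8 − 2.1) = ln(5.064) / 3.7 = 1.6221 / 3.7 = 0.4384 km⁻¹

0.000438 m⁻¹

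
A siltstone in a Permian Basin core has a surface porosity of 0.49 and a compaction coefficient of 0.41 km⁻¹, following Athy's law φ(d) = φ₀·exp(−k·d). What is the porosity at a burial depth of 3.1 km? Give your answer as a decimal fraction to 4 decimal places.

0.1375

φ = φ₀·exp(−k·d) = 0.49 × exp(−0.41 × 3.1) = 0.49 × exp(−1.271)
  = 0.49 × 0.2806 = 0.1375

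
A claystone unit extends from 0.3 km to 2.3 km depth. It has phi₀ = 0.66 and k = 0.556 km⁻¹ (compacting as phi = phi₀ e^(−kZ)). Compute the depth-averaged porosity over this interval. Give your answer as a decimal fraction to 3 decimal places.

⟨phi⟩ = (1/(Z₂−Z₁)) ∫ phi₀ e^(−kZ) dZ = phi₀·(e^(−k·Z₁) − e^(−k·Z₂)) / (k·(Z₂−Z₁))
e^(−0.556×0.3) = 0.8464; e^(−0.556×2.3) = 0.2784
⟨phi⟩ = 0.66 × (0.8464 − 0.2784) / (0.556 × 2) = 0.66 × 0.5108 = 0.3371

0.337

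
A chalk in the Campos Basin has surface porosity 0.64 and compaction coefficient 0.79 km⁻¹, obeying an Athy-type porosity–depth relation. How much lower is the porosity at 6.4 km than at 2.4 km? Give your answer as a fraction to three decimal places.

φ(2.4) = 0.64·e^(−0.79×2.4) = 0.0961
φ(6.4) = 0.64·e^(−0.79×6.4) = 0.0041
Δφ = 0.0961 − 0.0041 = 0.0920

0.092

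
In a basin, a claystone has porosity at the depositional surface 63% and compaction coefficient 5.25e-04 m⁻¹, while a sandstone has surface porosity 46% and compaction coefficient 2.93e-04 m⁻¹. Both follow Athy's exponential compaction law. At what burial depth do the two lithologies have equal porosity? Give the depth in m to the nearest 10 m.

Working in km (1 km = 1000 m; c in km⁻¹ = c in m⁻¹ × 1000):
Set n₀ₐ e^(−cₐz) = n₀ᵦ e^(−cᵦz) ⇒ ln(n₀ₐ/n₀ᵦ) = (cₐ − cᵦ)·z
z = ln(0.63/0.46) / (0.525 − 0.293) = 0.3145 / 0.232 = 1.356 km

1360 m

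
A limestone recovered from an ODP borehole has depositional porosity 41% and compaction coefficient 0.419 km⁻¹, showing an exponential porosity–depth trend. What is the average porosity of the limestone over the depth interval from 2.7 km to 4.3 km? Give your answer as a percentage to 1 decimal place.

9.6%

⟨n⟩ = (1/(z₂−z₁)) ∫ n₀ e^(−cz) dz = n₀·(e^(−c·z₁) − e^(−c·z₂)) / (c·(z₂−z₁))
e^(−0.419×2.7) = 0.3226; e^(−0.419×4.3) = 0.1650
⟨n⟩ = 0.41 × (0.3226 − 0.1650) / (0.419 × 1.6) = 0.41 × 0.2351 = 0.0964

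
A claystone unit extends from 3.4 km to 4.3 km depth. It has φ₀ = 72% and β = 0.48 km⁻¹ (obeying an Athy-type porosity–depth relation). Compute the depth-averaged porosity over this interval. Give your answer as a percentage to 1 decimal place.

⟨φ⟩ = (1/(d₂−d₁)) ∫ φ₀ e^(−βd) dd = φ₀·(e^(−β·d₁) − e^(−β·d₂)) / (β·(d₂−d₁))
e^(−0.48×3.4) = 0.1955; e^(−0.48×4.3) = 0.1269
⟨φ⟩ = 0.72 × (0.1955 − 0.1269) / (0.48 × 0.9) = 0.72 × 0.1588 = 0.1143

11.4%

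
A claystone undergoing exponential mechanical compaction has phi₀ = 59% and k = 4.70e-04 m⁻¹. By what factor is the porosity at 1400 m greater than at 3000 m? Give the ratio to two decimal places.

Working in km (1 km = 1000 m; k in km⁻¹ = k in m⁻¹ × 1000):
phi(z₁)/phi(z₂) = e^(−k·z₁)/e^(−k·z₂) = e^{k(z₂−z₁)}
= exp(0.47 × 1.6) = exp(0.752) = 2.1212

2.12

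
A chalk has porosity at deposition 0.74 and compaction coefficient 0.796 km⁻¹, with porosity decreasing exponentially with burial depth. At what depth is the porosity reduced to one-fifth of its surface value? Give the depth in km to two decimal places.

2.02 km

φ/φ₀ = 1/5 ⇒ exp(−c·z) = 1/5 ⇒ z = ln(5) / c
z = 1.6094 / 0.796 = 2.022 km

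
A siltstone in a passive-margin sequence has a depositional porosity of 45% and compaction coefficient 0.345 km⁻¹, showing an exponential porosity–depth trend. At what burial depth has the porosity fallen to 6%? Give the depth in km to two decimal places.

5.84 km

Invert Athy's law: d = ln(φ₀/φ) / β
d = ln(0.45/0.06) / 0.345 = ln(7.5) / 0.345 = 2.0149 / 0.345 = 5.840 km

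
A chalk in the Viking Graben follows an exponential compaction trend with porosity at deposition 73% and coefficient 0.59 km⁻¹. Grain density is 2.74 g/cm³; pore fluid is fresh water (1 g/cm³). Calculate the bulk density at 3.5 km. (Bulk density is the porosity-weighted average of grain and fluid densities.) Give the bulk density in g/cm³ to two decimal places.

Porosity at depth: φ = 0.73·exp(−0.59×3.5) = 0.73×0.1268 = 0.0926
Bulk density: ρ_b = (1−φ)ρ_g + φ·ρ_f = 0.9074×2.74 + 0.0926×1
       = 2.486 + 0.093 = 2.579 g/cm³

2.58 g/cm³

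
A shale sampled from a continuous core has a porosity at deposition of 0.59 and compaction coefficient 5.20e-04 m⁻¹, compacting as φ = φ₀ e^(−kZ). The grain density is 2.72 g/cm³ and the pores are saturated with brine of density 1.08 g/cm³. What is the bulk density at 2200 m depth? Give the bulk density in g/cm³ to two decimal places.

2.41 g/cm³

Working in km (1 km = 1000 m; k in km⁻¹ = k in m⁻¹ × 1000):
Porosity at depth: φ = 0.59·exp(−0.52×2.2) = 0.59×0.3185 = 0.1879
Bulk density: ρ_b = (1−φ)ρ_g + φ·ρ_f = 0.8121×2.72 + 0.1879×1.08
       = 2.209 + 0.203 = 2.412 g/cm³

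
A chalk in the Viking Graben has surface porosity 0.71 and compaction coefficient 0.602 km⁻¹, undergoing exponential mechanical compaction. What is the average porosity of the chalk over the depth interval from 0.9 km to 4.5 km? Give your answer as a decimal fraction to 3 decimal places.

⟨φ⟩ = (1/(Z₂−Z₁)) ∫ φ₀ e^(−cZ) dZ = φ₀·(e^(−c·Z₁) − e^(−c·Z₂)) / (c·(Z₂−Z₁))
e^(−0.602×0.9) = 0.5817; e^(−0.602×4.5) = 0.0666
⟨φ⟩ = 0.71 × (0.5817 − 0.0666) / (0.602 × 3.6) = 0.71 × 0.2377 = 0.1688

0.169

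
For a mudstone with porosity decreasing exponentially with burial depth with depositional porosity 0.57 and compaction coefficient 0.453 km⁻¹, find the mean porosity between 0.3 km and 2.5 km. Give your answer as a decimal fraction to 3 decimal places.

⟨phi⟩ = (1/(d₂−d₁)) ∫ phi₀ e^(−cd) dd = phi₀·(e^(−c·d₁) − e^(−c·d₂)) / (c·(d₂−d₁))
e^(−0.453×0.3) = 0.8729; e^(−0.453×2.5) = 0.3222
⟨phi⟩ = 0.57 × (0.8729 − 0.3222) / (0.453 × 2.2) = 0.57 × 0.5526 = 0.3150

0.315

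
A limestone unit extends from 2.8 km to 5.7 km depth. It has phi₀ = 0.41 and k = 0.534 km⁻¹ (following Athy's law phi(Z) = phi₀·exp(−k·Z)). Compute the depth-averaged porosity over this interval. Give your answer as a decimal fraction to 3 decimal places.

⟨phi⟩ = (1/(Z₂−Z₁)) ∫ phi₀ e^(−kZ) dZ = phi₀·(e^(−k·Z₁) − e^(−k·Z₂)) / (k·(Z₂−Z₁))
e^(−0.534×2.8) = 0.2242; e^(−0.534×5.7) = 0.0477
⟨phi⟩ = 0.41 × (0.2242 − 0.0477) / (0.534 × 2.9) = 0.41 × 0.1140 = 0.0467

0.047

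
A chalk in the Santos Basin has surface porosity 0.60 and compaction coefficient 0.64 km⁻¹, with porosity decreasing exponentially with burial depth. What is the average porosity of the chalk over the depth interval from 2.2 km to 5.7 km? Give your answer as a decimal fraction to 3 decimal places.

0.059

⟨n⟩ = (1/(Z₂−Z₁)) ∫ n₀ e^(−cZ) dZ = n₀·(e^(−c·Z₁) − e^(−c·Z₂)) / (c·(Z₂−Z₁))
e^(−0.64×2.2) = 0.2446; e^(−0.64×5.7) = 0.0260
⟨n⟩ = 0.6 × (0.2446 − 0.0260) / (0.64 × 3.5) = 0.6 × 0.0976 = 0.0586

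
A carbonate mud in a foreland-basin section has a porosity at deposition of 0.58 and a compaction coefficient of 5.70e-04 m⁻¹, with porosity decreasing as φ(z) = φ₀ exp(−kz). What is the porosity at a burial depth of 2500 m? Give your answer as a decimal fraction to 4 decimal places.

0.1395

Working in km (1 km = 1000 m; k in km⁻¹ = k in m⁻¹ × 1000):
φ = φ₀·exp(−k·z) = 0.58 × exp(−0.57 × 2.5) = 0.58 × exp(−1.425)
  = 0.58 × 0.2405 = 0.1395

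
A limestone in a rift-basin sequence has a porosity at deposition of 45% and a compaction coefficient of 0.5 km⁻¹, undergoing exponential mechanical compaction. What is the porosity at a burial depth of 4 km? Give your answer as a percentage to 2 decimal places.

φ = φ₀·exp(−β·z) = 0.45 × exp(−0.5 × 4) = 0.45 × exp(−2)
  = 0.45 × 0.1353 = 0.0609

6.09%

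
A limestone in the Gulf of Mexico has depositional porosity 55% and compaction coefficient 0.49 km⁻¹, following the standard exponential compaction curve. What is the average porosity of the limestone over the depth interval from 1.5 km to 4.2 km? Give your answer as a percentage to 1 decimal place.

14.6%

⟨phi⟩ = (1/(d₂−d₁)) ∫ phi₀ e^(−kd) dd = phi₀·(e^(−k·d₁) − e^(−k·d₂)) / (k·(d₂−d₁))
e^(−0.49×1.5) = 0.4795; e^(−0.49×4.2) = 0.1277
⟨phi⟩ = 0.55 × (0.4795 − 0.1277) / (0.49 × 2.7) = 0.55 × 0.2659 = 0.1462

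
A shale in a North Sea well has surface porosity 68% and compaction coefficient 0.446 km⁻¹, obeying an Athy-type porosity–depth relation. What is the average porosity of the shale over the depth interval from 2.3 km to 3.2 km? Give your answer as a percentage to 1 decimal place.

⟨φ⟩ = (1/(Z₂−Z₁)) ∫ φ₀ e^(−kZ) dZ = φ₀·(e^(−k·Z₁) − e^(−k·Z₂)) / (k·(Z₂−Z₁))
e^(−0.446×2.3) = 0.3585; e^(−0.446×3.2) = 0.2400
⟨φ⟩ = 0.68 × (0.3585 − 0.2400) / (0.446 × 0.9) = 0.68 × 0.2953 = 0.2008

20.1%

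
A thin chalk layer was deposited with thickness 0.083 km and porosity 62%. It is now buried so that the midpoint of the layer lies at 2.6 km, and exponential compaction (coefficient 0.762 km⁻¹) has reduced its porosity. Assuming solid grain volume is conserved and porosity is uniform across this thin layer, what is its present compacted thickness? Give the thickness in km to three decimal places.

Porosity at 2.6 km: phi = 0.62·exp(−0.762×2.6) = 0.0855
Solid-volume conservation: h(1−phi) = h₀(1−phi₀) ⇒ h = h₀·(1−phi₀)/(1−phi)
h = 0.083 × (1 − 0.62)/(1 − 0.0855) = 0.083 × 0.4155 = 0.0345 km

0.034 km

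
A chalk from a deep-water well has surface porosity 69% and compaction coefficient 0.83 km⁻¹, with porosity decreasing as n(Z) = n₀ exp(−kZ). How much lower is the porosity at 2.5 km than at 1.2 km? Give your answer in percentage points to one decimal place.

16.8 percentage points

n(1.2) = 0.69·e^(−0.83×1.2) = 0.2549
n(2.5) = 0.69·e^(−0.83×2.5) = 0.0866
Δn = 0.2549 − 0.0866 = 0.1682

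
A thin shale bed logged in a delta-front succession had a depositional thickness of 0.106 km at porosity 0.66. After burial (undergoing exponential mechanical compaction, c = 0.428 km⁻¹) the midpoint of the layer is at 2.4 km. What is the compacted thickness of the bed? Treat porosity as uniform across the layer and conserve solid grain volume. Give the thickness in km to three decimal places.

Porosity at 2.4 km: φ = 0.66·exp(−0.428×2.4) = 0.2363
Solid-volume conservation: h(1−φ) = h₀(1−φ₀) ⇒ h = h₀·(1−φ₀)/(1−φ)
h = 0.106 × (1 − 0.66)/(1 − 0.2363) = 0.106 × 0.4452 = 0.0472 km

0.047 km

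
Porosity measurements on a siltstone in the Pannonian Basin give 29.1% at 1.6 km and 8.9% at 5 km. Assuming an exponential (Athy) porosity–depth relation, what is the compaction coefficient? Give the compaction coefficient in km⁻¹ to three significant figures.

Athy: φ(z) = φ₀ e^(−kz) ⇒ φ₁/φ₂ = e^{k(z₂−z₁)} ⇒ k = ln(φ₁/φ₂)/(z₂−z₁)
k = ln(0.291/0.089) / (5 − 1.6) = ln(3.27) / 3.4 = 1.1847 / 3.4 = 0.3484 km⁻¹

0.348 km⁻¹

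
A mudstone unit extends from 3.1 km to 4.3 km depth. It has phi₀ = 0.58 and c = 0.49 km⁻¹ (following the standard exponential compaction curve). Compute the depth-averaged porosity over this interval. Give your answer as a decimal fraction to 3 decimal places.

⟨phi⟩ = (1/(d₂−d₁)) ∫ phi₀ e^(−cd) dd = phi₀·(e^(−c·d₁) − e^(−c·d₂)) / (c·(d₂−d₁))
e^(−0.49×3.1) = 0.2189; e^(−0.49×4.3) = 0.1216
⟨phi⟩ = 0.58 × (0.2189 − 0.1216) / (0.49 × 1.2) = 0.58 × 0.1655 = 0.0960

0.096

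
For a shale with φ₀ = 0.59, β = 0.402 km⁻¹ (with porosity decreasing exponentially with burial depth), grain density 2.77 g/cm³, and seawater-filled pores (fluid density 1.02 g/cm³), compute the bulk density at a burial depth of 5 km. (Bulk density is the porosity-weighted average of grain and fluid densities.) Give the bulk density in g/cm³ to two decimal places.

Porosity at depth: φ = 0.59·exp(−0.402×5) = 0.59×0.1340 = 0.0791
Bulk density: ρ_b = (1−φ)ρ_g + φ·ρ_f = 0.9209×2.77 + 0.0791×1.02
       = 2.551 + 0.081 = 2.632 g/cm³

2.63 g/cm³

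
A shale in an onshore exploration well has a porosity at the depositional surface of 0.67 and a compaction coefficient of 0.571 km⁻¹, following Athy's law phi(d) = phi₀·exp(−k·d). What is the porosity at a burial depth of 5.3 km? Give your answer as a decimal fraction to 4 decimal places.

phi = phi₀·exp(−k·d) = 0.67 × exp(−0.571 × 5.3) = 0.67 × exp(−3.026)
  = 0.67 × 0.0485 = 0.0325

0.0325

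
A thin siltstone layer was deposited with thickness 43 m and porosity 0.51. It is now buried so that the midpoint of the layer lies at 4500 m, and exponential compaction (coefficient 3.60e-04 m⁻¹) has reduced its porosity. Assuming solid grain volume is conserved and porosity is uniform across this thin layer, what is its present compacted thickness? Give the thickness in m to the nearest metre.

Working in km (1 km = 1000 m; β in km⁻¹ = β in m⁻¹ × 1000):
Porosity at 4.5 km: n = 0.51·exp(−0.36×4.5) = 0.1009
Solid-volume conservation: h(1−n) = h₀(1−n₀) ⇒ h = h₀·(1−n₀)/(1−n)
h = 0.043 × (1 − 0.51)/(1 − 0.1009) = 0.043 × 0.5450 = 0.0234 km

23 m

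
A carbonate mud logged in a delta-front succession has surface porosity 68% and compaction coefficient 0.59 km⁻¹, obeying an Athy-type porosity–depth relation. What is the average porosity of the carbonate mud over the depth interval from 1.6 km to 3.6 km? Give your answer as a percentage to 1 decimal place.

15.5%

⟨n⟩ = (1/(z₂−z₁)) ∫ n₀ e^(−kz) dz = n₀·(e^(−k·z₁) − e^(−k·z₂)) / (k·(z₂−z₁))
e^(−0.59×1.6) = 0.3891; e^(−0.59×3.6) = 0.1196
⟨n⟩ = 0.68 × (0.3891 − 0.1196) / (0.59 × 2) = 0.68 × 0.2284 = 0.1553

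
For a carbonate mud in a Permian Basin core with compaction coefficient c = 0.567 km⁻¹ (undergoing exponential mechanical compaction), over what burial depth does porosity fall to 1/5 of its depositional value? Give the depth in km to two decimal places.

n/n₀ = 1/5 ⇒ exp(−c·z) = 1/5 ⇒ z = ln(5) / c
z = 1.6094 / 0.567 = 2.839 km

2.84 km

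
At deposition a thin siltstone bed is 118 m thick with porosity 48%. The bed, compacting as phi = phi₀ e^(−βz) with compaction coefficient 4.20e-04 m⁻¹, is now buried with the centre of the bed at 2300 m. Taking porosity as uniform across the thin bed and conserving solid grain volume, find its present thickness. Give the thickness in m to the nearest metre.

75 m

Working in km (1 km = 1000 m; β in km⁻¹ = β in m⁻¹ × 1000):
Porosity at 2.3 km: phi = 0.48·exp(−0.42×2.3) = 0.1827
Solid-volume conservation: h(1−phi) = h₀(1−phi₀) ⇒ h = h₀·(1−phi₀)/(1−phi)
h = 0.118 × (1 − 0.48)/(1 − 0.1827) = 0.118 × 0.6362 = 0.0751 km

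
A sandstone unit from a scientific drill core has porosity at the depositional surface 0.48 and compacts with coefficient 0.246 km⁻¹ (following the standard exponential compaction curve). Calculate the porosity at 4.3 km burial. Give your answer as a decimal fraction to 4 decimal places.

φ = φ₀·exp(−k·z) = 0.48 × exp(−0.246 × 4.3) = 0.48 × exp(−1.058)
  = 0.48 × 0.3472 = 0.1667

0.1667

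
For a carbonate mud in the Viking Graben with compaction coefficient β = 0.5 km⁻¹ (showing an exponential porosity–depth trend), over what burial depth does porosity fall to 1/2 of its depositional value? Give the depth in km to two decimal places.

1.39 km

phi/phi₀ = 1/2 ⇒ exp(−β·Z) = 1/2 ⇒ Z = ln(2) / β
Z = 0.6931 / 0.5 = 1.386 km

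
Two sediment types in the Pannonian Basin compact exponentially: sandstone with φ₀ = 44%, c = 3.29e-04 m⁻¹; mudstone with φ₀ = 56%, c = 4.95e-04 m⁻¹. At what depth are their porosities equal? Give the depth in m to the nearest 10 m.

1450 m

Working in km (1 km = 1000 m; c in km⁻¹ = c in m⁻¹ × 1000):
Set φ₀ₐ e^(−cₐd) = φ₀ᵦ e^(−cᵦd) ⇒ ln(φ₀ₐ/φ₀ᵦ) = (cₐ − cᵦ)·d
d = ln(0.44/0.56) / (0.329 − 0.495) = -0.2412 / -0.166 = 1.453 km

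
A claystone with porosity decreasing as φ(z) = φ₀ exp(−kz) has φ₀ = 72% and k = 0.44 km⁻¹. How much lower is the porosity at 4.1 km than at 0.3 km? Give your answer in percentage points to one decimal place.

φ(0.3) = 0.72·e^(−0.44×0.3) = 0.6310
φ(4.1) = 0.72·e^(−0.44×4.1) = 0.1185
Δφ = 0.6310 − 0.1185 = 0.5124

51.2 percentage points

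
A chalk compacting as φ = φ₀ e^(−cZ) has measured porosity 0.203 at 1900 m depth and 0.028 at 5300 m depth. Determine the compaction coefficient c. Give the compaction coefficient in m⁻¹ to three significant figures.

0.000583 m⁻¹

Working in km (1 km = 1000 m; c in km⁻¹ = c in m⁻¹ × 1000):
Athy: φ(Z) = φ₀ e^(−cZ) ⇒ φ₁/φ₂ = e^{c(Z₂−Z₁)} ⇒ c = ln(φ₁/φ₂)/(Z₂−Z₁)
c = ln(0.203/0.028) / (5.3 − 1.9) = ln(7.25) / 3.4 = 1.9810 / 3.4 = 0.5826 km⁻¹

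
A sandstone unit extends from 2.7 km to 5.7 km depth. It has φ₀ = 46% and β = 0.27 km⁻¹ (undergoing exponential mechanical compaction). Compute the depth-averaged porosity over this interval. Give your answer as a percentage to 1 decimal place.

⟨φ⟩ = (1/(z₂−z₁)) ∫ φ₀ e^(−βz) dz = φ₀·(e^(−β·z₁) − e^(−β·z₂)) / (β·(z₂−z₁))
e^(−0.27×2.7) = 0.4824; e^(−0.27×5.7) = 0.2146
⟨φ⟩ = 0.46 × (0.4824 − 0.2146) / (0.27 × 3) = 0.46 × 0.3306 = 0.1521

15.2%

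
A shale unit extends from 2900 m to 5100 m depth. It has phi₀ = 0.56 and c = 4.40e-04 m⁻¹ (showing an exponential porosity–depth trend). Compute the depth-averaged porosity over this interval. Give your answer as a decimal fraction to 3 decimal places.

Working in km (1 km = 1000 m; c in km⁻¹ = c in m⁻¹ × 1000):
⟨phi⟩ = (1/(d₂−d₁)) ∫ phi₀ e^(−cd) dd = phi₀·(e^(−c·d₁) − e^(−c·d₂)) / (c·(d₂−d₁))
e^(−0.44×2.9) = 0.2792; e^(−0.44×5.1) = 0.1060
⟨phi⟩ = 0.56 × (0.2792 − 0.1060) / (0.44 × 2.2) = 0.56 × 0.1788 = 0.1002

0.100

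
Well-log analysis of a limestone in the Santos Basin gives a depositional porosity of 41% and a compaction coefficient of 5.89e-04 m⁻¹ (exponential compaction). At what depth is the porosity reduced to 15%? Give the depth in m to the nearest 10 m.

Working in km (1 km = 1000 m; k in km⁻¹ = k in m⁻¹ × 1000):
Invert Athy's law: z = ln(phi₀/phi) / k
z = ln(0.41/0.15) / 0.589 = ln(2.733) / 0.589 = 1.0055 / 0.589 = 1.707 km

1710 m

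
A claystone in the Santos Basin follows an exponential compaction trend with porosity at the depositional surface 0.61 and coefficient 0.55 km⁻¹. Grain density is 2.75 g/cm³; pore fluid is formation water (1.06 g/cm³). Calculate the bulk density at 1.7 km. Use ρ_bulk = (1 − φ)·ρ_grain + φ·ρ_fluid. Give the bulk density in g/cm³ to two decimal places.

Porosity at depth: phi = 0.61·exp(−0.55×1.7) = 0.61×0.3926 = 0.2395
Bulk density: ρ_b = (1−phi)ρ_g + phi·ρ_f = 0.7605×2.75 + 0.2395×1.06
       = 2.091 + 0.254 = 2.345 g/cm³

2.35 g/cm³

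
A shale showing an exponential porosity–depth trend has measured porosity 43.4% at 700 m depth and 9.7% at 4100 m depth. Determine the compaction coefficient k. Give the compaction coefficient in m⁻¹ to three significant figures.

0.000441 m⁻¹

Working in km (1 km = 1000 m; k in km⁻¹ = k in m⁻¹ × 1000):
Athy: φ(Z) = φ₀ e^(−kZ) ⇒ φ₁/φ₂ = e^{k(Z₂−Z₁)} ⇒ k = ln(φ₁/φ₂)/(Z₂−Z₁)
k = ln(0.434/0.097) / (4.1 − 0.7) = ln(4.474) / 3.4 = 1.4983 / 3.4 = 0.4407 km⁻¹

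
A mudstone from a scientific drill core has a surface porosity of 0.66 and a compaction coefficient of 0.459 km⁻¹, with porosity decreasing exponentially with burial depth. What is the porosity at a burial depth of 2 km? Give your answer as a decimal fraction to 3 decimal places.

0.264

φ = φ₀·exp(−k·d) = 0.66 × exp(−0.459 × 2) = 0.66 × exp(−0.918)
  = 0.66 × 0.3993 = 0.2635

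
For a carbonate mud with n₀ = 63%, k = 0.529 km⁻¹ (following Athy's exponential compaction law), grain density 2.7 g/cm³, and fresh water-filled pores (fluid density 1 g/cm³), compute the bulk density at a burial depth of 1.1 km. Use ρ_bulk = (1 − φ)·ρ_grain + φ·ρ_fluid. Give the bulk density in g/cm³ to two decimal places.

Porosity at depth: n = 0.63·exp(−0.529×1.1) = 0.63×0.5588 = 0.3521
Bulk density: ρ_b = (1−n)ρ_g + n·ρ_f = 0.6479×2.7 + 0.3521×1
       = 1.749 + 0.352 = 2.101 g/cm³

2.10 g/cm³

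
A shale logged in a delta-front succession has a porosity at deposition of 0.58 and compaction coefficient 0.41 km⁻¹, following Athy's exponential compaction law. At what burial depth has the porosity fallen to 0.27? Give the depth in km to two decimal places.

Invert Athy's law: z = ln(n₀/n) / β
z = ln(0.58/0.27) / 0.41 = ln(2.148) / 0.41 = 0.7646 / 0.41 = 1.865 km

1.86 km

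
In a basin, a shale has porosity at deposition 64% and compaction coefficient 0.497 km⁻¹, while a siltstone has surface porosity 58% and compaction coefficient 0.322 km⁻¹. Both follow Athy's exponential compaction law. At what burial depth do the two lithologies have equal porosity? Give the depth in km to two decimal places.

Set phi₀ₐ e^(−βₐd) = phi₀ᵦ e^(−βᵦd) ⇒ ln(phi₀ₐ/phi₀ᵦ) = (βₐ − βᵦ)·d
d = ln(0.64/0.58) / (0.497 − 0.322) = 0.0984 / 0.175 = 0.563 km

0.56 km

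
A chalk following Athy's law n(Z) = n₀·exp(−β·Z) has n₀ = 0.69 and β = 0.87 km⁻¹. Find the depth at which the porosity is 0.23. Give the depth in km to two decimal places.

1.26 km

Invert Athy's law: Z = ln(n₀/n) / β
Z = ln(0.69/0.23) / 0.87 = ln(3) / 0.87 = 1.0986 / 0.87 = 1.263 km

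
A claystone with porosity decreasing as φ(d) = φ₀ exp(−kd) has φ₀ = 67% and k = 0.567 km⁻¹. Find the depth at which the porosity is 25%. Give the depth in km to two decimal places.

Invert Athy's law: d = ln(φ₀/φ) / k
d = ln(0.67/0.25) / 0.567 = ln(2.68) / 0.567 = 0.9858 / 0.567 = 1.739 km

1.74 km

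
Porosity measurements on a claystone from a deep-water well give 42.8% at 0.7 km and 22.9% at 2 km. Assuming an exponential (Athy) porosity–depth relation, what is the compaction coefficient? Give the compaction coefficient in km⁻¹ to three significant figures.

0.481 km⁻¹

Athy: n(Z) = n₀ e^(−cZ) ⇒ n₁/n₂ = e^{c(Z₂−Z₁)} ⇒ c = ln(n₁/n₂)/(Z₂−Z₁)
c = ln(0.428/0.229) / (2 − 0.7) = ln(1.869) / 1.3 = 0.6254 / 1.3 = 0.4811 km⁻¹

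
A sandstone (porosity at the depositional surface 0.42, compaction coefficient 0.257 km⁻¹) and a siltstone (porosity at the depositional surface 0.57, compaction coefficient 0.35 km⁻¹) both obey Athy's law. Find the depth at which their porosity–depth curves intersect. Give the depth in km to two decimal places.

Set n₀ₐ e^(−cₐZ) = n₀ᵦ e^(−cᵦZ) ⇒ ln(n₀ₐ/n₀ᵦ) = (cₐ − cᵦ)·Z
Z = ln(0.42/0.57) / (0.257 − 0.35) = -0.3054 / -0.093 = 3.284 km

3.28 km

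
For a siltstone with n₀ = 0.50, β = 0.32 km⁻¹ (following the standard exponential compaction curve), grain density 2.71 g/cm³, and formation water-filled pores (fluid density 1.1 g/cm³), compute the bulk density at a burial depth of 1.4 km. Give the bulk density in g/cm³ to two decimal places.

2.20 g/cm³

Porosity at depth: n = 0.5·exp(−0.32×1.4) = 0.5×0.6389 = 0.3195
Bulk density: ρ_b = (1−n)ρ_g + n·ρ_f = 0.6805×2.71 + 0.3195×1.1
       = 1.844 + 0.351 = 2.196 g/cm³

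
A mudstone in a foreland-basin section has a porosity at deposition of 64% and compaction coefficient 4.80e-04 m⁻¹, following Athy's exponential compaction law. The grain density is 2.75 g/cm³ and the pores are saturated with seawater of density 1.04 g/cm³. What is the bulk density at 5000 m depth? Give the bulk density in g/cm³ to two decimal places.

Working in km (1 km = 1000 m; c in km⁻¹ = c in m⁻¹ × 1000):
Porosity at depth: n = 0.64·exp(−0.48×5) = 0.64×0.0907 = 0.0581
Bulk density: ρ_b = (1−n)ρ_g + n·ρ_f = 0.9419×2.75 + 0.0581×1.04
       = 2.590 + 0.060 = 2.651 g/cm³

2.65 g/cm³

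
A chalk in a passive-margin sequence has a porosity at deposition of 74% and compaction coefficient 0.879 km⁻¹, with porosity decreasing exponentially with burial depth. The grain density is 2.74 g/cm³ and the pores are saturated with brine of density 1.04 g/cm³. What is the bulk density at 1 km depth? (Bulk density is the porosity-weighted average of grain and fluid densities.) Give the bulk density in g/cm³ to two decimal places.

Porosity at depth: n = 0.74·exp(−0.879×1) = 0.74×0.4152 = 0.3072
Bulk density: ρ_b = (1−n)ρ_g + n·ρ_f = 0.6928×2.74 + 0.3072×1.04
       = 1.898 + 0.320 = 2.218 g/cm³

2.22 g/cm³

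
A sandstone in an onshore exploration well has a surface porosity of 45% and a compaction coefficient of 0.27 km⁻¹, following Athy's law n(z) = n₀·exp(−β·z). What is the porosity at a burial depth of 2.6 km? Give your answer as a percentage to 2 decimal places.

22.30%

n = n₀·exp(−β·z) = 0.45 × exp(−0.27 × 2.6) = 0.45 × exp(−0.702)
  = 0.45 × 0.4956 = 0.2230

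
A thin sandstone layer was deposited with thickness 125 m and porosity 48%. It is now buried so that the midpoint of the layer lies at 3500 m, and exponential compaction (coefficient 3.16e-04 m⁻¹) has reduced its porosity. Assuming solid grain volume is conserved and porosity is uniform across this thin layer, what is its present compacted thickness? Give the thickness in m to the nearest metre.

Working in km (1 km = 1000 m; β in km⁻¹ = β in m⁻¹ × 1000):
Porosity at 3.5 km: n = 0.48·exp(−0.316×3.5) = 0.1588
Solid-volume conservation: h(1−n) = h₀(1−n₀) ⇒ h = h₀·(1−n₀)/(1−n)
h = 0.125 × (1 − 0.48)/(1 − 0.1588) = 0.125 × 0.6182 = 0.0773 km

77 m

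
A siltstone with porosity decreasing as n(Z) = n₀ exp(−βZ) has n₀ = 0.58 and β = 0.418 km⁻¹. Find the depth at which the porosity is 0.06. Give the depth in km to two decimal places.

5.43 km

Invert Athy's law: Z = ln(n₀/n) / β
Z = ln(0.58/0.06) / 0.418 = ln(9.667) / 0.418 = 2.2687 / 0.418 = 5.427 km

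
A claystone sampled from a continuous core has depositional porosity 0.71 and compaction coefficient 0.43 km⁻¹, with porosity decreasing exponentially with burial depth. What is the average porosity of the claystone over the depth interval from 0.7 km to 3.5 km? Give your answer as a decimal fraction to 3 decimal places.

⟨φ⟩ = (1/(d₂−d₁)) ∫ φ₀ e^(−kd) dd = φ₀·(e^(−k·d₁) − e^(−k·d₂)) / (k·(d₂−d₁))
e^(−0.43×0.7) = 0.7401; e^(−0.43×3.5) = 0.2220
⟨φ⟩ = 0.71 × (0.7401 − 0.2220) / (0.43 × 2.8) = 0.71 × 0.4303 = 0.3055

0.306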